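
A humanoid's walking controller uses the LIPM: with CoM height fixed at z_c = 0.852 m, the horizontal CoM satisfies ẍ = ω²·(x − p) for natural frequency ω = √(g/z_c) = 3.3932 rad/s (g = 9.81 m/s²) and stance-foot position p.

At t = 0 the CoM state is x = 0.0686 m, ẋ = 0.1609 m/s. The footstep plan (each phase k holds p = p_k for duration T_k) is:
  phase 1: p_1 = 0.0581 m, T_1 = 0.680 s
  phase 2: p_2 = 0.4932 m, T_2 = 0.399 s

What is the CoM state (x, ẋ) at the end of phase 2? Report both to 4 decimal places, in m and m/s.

phase 1: p=0.0581, T=0.680, ωT=2.307376, cosh=5.073773, sinh=4.974251; start (x,ẋ)=(0.068600, 0.160900) → end (x,ẋ)=(0.347245, 0.993596)
phase 2: p=0.4932, T=0.399, ωT=1.353887, cosh=2.065341, sinh=1.807107; start (x,ẋ)=(0.347245, 0.993596) → end (x,ẋ)=(0.720910, 1.157139)

x = 0.7209, ẋ = 1.1571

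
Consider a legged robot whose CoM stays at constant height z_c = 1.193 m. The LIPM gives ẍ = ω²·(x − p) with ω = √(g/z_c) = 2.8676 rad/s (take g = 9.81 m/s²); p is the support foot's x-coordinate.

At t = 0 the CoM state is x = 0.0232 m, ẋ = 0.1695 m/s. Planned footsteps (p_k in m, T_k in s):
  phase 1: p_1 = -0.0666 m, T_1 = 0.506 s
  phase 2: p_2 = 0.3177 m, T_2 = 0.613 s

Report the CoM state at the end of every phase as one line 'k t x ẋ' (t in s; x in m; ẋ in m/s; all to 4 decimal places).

1 0.5060 0.2547 0.9008
2 1.1190 1.0135 2.1818

phase 1: p=-0.0666, T=0.506, ωT=1.451006, cosh=2.250869, sinh=2.016535; start (x,ẋ)=(0.023200, 0.169500) → end (x,ẋ)=(0.254723, 0.900801)
phase 2: p=0.3177, T=0.613, ωT=1.757839, cosh=2.986153, sinh=2.813736; start (x,ẋ)=(0.254723, 0.900801) → end (x,ẋ)=(1.013521, 2.181787)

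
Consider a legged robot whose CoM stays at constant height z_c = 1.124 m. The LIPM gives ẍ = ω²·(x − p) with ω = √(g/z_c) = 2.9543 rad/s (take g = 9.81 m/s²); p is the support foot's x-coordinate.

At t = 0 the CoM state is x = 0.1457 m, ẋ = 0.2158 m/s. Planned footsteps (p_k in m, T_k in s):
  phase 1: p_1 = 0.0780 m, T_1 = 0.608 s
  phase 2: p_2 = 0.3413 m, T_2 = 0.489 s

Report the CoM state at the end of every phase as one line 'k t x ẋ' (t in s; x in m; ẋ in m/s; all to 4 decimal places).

1 0.6080 0.5017 1.2543
2 1.0970 1.5503 3.7559

phase 1: p=0.0780, T=0.608, ωT=1.796214, cosh=3.096358, sinh=2.930432; start (x,ẋ)=(0.145700, 0.215800) → end (x,ẋ)=(0.501680, 1.254298)
phase 2: p=0.3413, T=0.489, ωT=1.444653, cosh=2.238104, sinh=2.002276; start (x,ẋ)=(0.501680, 1.254298) → end (x,ẋ)=(1.550347, 3.755948)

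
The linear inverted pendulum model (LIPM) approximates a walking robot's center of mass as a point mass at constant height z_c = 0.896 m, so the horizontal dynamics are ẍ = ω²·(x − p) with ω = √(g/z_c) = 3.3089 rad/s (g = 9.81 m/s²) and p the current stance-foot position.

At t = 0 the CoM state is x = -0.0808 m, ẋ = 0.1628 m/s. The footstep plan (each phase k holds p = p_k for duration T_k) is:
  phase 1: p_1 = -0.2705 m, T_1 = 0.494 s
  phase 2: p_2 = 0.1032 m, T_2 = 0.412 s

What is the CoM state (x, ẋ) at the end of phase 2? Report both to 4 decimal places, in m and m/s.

x = 1.7226, ẋ = 5.6516

phase 1: p=-0.2705, T=0.494, ωT=1.634597, cosh=2.661210, sinh=2.466179; start (x,ẋ)=(-0.080800, 0.162800) → end (x,ẋ)=(0.355669, 1.981261)
phase 2: p=0.1032, T=0.412, ωT=1.363267, cosh=2.082383, sinh=1.826559; start (x,ẋ)=(0.355669, 1.981261) → end (x,ẋ)=(1.722622, 5.651644)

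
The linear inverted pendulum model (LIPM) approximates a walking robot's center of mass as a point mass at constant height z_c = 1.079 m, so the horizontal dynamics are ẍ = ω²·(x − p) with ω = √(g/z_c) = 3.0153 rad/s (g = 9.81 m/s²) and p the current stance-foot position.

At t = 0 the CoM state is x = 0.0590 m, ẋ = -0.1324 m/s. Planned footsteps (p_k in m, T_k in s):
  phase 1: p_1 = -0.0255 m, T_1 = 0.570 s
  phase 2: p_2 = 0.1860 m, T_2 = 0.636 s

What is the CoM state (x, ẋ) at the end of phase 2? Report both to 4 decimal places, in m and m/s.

x = 0.2228, ẋ = 0.1945

phase 1: p=-0.0255, T=0.570, ωT=1.718721, cosh=2.878343, sinh=2.699048; start (x,ẋ)=(0.059000, -0.132400) → end (x,ẋ)=(0.099206, 0.306605)
phase 2: p=0.1860, T=0.636, ωT=1.917731, cosh=3.476219, sinh=3.329279; start (x,ẋ)=(0.099206, 0.306605) → end (x,ẋ)=(0.222818, 0.194526)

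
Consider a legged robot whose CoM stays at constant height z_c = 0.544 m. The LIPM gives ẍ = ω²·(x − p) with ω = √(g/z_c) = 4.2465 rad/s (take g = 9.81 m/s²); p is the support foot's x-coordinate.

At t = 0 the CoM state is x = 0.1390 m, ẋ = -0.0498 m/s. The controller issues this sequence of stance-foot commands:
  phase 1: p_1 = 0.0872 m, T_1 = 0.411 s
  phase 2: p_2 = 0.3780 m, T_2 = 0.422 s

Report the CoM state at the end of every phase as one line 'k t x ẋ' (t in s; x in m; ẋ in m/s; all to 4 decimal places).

phase 1: p=0.0872, T=0.411, ωT=1.745311, cosh=2.951138, sinh=2.776547; start (x,ẋ)=(0.139000, -0.049800) → end (x,ẋ)=(0.207508, 0.463787)
phase 2: p=0.3780, T=0.422, ωT=1.792023, cosh=3.084102, sinh=2.917479; start (x,ẋ)=(0.207508, 0.463787) → end (x,ẋ)=(0.170820, -0.681878)

1 0.4110 0.2075 0.4638
2 0.8330 0.1708 -0.6819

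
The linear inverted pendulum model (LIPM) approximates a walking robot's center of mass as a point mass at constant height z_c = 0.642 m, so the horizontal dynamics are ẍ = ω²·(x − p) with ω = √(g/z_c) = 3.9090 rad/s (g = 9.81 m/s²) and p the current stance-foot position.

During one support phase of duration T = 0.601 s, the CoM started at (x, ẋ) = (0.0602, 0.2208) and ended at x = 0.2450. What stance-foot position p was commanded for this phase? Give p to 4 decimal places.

p = 0.0855

ωT = 3.9090·0.601 = 2.349309; cosh(ωT) = 5.286881, sinh(ωT) = 5.191446
x(T) = p + (x₀−p)·cosh(ωT) + (ẋ₀/ω)·sinh(ωT) ⇒ p·(1 − cosh) = x(T) − x₀·cosh − (ẋ₀/ω)·sinh
numerator   = 0.2450 − (0.0602)·5.286881 − (0.2208/3.9090)·5.191446 = -0.366509
denominator = 1 − 5.286881 = -4.286881
p = -0.366509 / -4.286881 = 0.0855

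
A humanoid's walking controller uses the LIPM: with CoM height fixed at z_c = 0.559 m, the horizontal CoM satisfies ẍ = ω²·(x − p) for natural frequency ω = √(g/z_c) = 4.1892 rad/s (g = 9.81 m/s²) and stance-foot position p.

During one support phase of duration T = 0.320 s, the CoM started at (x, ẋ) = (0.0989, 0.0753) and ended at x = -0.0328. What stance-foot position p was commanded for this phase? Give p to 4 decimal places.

ωT = 4.1892·0.320 = 1.340544; cosh(ωT) = 2.041412, sinh(ωT) = 1.779709
x(T) = p + (x₀−p)·cosh(ωT) + (ẋ₀/ω)·sinh(ωT) ⇒ p·(1 − cosh) = x(T) − x₀·cosh − (ẋ₀/ω)·sinh
numerator   = -0.0328 − (0.0989)·2.041412 − (0.0753/4.1892)·1.779709 = -0.266686
denominator = 1 − 2.041412 = -1.041412
p = -0.266686 / -1.041412 = 0.2561

p = 0.2561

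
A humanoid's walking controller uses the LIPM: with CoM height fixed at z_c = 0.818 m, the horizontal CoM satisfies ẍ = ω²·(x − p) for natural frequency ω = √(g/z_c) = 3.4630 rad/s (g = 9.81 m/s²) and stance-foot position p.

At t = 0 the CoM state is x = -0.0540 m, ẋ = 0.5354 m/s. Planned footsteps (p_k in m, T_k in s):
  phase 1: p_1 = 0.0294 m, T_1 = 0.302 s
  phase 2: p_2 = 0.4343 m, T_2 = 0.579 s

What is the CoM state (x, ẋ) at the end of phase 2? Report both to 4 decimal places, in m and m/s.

x = -0.3497, ẋ = -2.4871

phase 1: p=0.0294, T=0.302, ωT=1.045826, cosh=1.598575, sinh=1.247173; start (x,ẋ)=(-0.054000, 0.535400) → end (x,ẋ)=(0.088899, 0.495676)
phase 2: p=0.4343, T=0.579, ωT=2.005077, cosh=3.780658, sinh=3.646008; start (x,ẋ)=(0.088899, 0.495676) → end (x,ẋ)=(-0.349672, -2.487095)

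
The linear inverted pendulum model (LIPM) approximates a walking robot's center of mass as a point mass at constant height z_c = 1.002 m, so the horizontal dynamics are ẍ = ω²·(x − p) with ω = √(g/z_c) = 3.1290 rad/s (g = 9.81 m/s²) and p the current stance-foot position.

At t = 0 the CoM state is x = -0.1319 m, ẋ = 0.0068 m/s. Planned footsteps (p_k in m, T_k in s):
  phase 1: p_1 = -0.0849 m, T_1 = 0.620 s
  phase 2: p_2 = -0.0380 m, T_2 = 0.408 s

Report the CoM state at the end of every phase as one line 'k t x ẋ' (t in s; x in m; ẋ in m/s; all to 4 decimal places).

phase 1: p=-0.0849, T=0.620, ωT=1.939980, cosh=3.551159, sinh=3.407452; start (x,ẋ)=(-0.131900, 0.006800) → end (x,ẋ)=(-0.244399, -0.476962)
phase 2: p=-0.0380, T=0.408, ωT=1.276632, cosh=1.931761, sinh=1.652786; start (x,ẋ)=(-0.244399, -0.476962) → end (x,ẋ)=(-0.688653, -1.988785)

1 0.6200 -0.2444 -0.4770
2 1.0280 -0.6887 -1.9888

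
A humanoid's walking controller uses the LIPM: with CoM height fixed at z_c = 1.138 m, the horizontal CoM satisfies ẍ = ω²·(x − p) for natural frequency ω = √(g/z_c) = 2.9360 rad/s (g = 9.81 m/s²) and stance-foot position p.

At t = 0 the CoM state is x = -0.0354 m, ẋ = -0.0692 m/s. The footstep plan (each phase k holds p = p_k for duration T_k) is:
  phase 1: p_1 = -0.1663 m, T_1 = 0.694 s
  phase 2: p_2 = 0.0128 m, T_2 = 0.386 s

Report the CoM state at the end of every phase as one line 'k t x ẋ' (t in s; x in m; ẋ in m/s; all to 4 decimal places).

1 0.6940 0.2555 1.1793
2 1.0800 0.9878 3.0130

phase 1: p=-0.1663, T=0.694, ωT=2.037584, cosh=3.901197, sinh=3.770854; start (x,ẋ)=(-0.035400, -0.069200) → end (x,ẋ)=(0.255490, 1.179261)
phase 2: p=0.0128, T=0.386, ωT=1.133296, cosh=1.713923, sinh=1.391953; start (x,ẋ)=(0.255490, 1.179261) → end (x,ẋ)=(0.987837, 3.012981)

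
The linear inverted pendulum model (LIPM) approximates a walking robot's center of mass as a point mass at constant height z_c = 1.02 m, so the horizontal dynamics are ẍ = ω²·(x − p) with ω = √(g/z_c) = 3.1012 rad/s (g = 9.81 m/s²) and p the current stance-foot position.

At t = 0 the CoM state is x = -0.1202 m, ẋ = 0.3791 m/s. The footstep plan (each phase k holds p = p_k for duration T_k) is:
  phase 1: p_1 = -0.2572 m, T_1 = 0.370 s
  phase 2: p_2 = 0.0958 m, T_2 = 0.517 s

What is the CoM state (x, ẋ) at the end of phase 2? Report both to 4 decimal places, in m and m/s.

phase 1: p=-0.2572, T=0.370, ωT=1.147444, cosh=1.733789, sinh=1.416342; start (x,ẋ)=(-0.120200, 0.379100) → end (x,ẋ)=(0.153467, 1.259033)
phase 2: p=0.0958, T=0.517, ωT=1.603320, cosh=2.585367, sinh=2.384139; start (x,ẋ)=(0.153467, 1.259033) → end (x,ẋ)=(1.212809, 3.681433)

x = 1.2128, ẋ = 3.6814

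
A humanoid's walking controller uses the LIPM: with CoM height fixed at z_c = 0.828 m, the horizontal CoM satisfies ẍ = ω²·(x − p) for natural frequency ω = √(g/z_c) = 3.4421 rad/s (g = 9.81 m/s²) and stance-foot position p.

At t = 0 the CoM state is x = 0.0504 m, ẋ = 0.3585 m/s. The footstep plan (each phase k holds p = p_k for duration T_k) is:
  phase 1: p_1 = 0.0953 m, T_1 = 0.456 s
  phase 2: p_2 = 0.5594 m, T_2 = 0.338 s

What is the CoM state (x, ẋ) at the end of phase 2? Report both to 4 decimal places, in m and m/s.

x = 0.1949, ẋ = -0.7222

phase 1: p=0.0953, T=0.456, ωT=1.569598, cosh=2.506422, sinh=2.298293; start (x,ẋ)=(0.050400, 0.358500) → end (x,ẋ)=(0.222132, 0.543350)
phase 2: p=0.5594, T=0.338, ωT=1.163430, cosh=1.756653, sinh=1.444240; start (x,ẋ)=(0.222132, 0.543350) → end (x,ẋ)=(0.194917, -0.722153)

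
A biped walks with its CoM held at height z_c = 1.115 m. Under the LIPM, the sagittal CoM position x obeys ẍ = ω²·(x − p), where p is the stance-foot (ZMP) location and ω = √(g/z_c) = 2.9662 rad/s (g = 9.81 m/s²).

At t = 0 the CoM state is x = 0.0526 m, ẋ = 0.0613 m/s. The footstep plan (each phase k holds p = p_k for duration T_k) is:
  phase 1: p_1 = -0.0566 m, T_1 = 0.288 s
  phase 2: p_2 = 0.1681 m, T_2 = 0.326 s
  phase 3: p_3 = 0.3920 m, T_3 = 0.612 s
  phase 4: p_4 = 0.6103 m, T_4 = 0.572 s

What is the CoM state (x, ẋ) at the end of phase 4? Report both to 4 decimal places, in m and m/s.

x = -0.2165, ẋ = -2.3075

phase 1: p=-0.0566, T=0.288, ωT=0.854266, cosh=1.387622, sinh=0.962026; start (x,ẋ)=(0.052600, 0.061300) → end (x,ẋ)=(0.114810, 0.396670)
phase 2: p=0.1681, T=0.326, ωT=0.966981, cosh=1.505111, sinh=1.124882; start (x,ẋ)=(0.114810, 0.396670) → end (x,ẋ)=(0.238323, 0.419223)
phase 3: p=0.3920, T=0.612, ωT=1.815314, cosh=3.152897, sinh=2.990110; start (x,ẋ)=(0.238323, 0.419223) → end (x,ẋ)=(0.330074, -0.041237)
phase 4: p=0.6103, T=0.572, ωT=1.696666, cosh=2.819512, sinh=2.636218; start (x,ẋ)=(0.330074, -0.041237) → end (x,ẋ)=(-0.216450, -2.307510)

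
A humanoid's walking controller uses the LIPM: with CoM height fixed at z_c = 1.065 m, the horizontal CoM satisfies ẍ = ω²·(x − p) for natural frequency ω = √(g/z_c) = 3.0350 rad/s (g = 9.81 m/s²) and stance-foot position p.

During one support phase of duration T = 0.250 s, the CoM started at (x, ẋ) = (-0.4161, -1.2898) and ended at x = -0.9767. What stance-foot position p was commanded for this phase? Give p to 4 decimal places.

p = 0.2672

ωT = 3.0350·0.250 = 0.758750; cosh(ωT) = 1.301928, sinh(ωT) = 0.833677
x(T) = p + (x₀−p)·cosh(ωT) + (ẋ₀/ω)·sinh(ωT) ⇒ p·(1 − cosh) = x(T) − x₀·cosh − (ẋ₀/ω)·sinh
numerator   = -0.9767 − (-0.4161)·1.301928 − (-1.2898/3.0350)·0.833677 = -0.080676
denominator = 1 − 1.301928 = -0.301928
p = -0.080676 / -0.301928 = 0.2672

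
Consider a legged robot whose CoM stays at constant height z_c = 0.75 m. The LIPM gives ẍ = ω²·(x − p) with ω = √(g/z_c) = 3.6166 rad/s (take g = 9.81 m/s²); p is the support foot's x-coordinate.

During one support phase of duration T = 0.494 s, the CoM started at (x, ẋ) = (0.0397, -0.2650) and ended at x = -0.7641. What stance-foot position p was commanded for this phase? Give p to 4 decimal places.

p = 0.3256

ωT = 3.6166·0.494 = 1.786600; cosh(ωT) = 3.068327, sinh(ωT) = 2.900798
x(T) = p + (x₀−p)·cosh(ωT) + (ẋ₀/ω)·sinh(ωT) ⇒ p·(1 − cosh) = x(T) − x₀·cosh − (ẋ₀/ω)·sinh
numerator   = -0.7641 − (0.0397)·3.068327 − (-0.2650/3.6166)·2.900798 = -0.673362
denominator = 1 − 3.068327 = -2.068327
p = -0.673362 / -2.068327 = 0.3256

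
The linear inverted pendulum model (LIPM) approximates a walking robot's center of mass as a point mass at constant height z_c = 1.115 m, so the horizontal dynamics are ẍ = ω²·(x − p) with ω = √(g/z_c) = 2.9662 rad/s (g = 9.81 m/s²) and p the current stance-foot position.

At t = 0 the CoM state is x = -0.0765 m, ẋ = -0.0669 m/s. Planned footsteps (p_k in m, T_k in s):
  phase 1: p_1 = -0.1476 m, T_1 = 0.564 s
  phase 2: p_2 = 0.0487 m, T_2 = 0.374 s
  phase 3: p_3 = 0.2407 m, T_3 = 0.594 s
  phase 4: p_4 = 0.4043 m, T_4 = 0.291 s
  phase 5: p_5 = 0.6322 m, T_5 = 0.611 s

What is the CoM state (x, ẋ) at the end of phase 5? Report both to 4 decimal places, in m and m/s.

phase 1: p=-0.1476, T=0.564, ωT=1.672937, cosh=2.757743, sinh=2.570048; start (x,ẋ)=(-0.076500, -0.066900) → end (x,ẋ)=(-0.009490, 0.357522)
phase 2: p=0.0487, T=0.374, ωT=1.109359, cosh=1.681092, sinh=1.351322; start (x,ẋ)=(-0.009490, 0.357522) → end (x,ẋ)=(0.113755, 0.367786)
phase 3: p=0.2407, T=0.594, ωT=1.761923, cosh=2.997669, sinh=2.825955; start (x,ẋ)=(0.113755, 0.367786) → end (x,ẋ)=(0.210559, 0.038408)
phase 4: p=0.4043, T=0.291, ωT=0.863164, cosh=1.396238, sinh=0.974412; start (x,ẋ)=(0.210559, 0.038408) → end (x,ẋ)=(0.146409, -0.506342)
phase 5: p=0.6322, T=0.611, ωT=1.812348, cosh=3.144042, sinh=2.980771; start (x,ẋ)=(0.146409, -0.506342) → end (x,ẋ)=(-1.403976, -5.887111)

x = -1.4040, ẋ = -5.8871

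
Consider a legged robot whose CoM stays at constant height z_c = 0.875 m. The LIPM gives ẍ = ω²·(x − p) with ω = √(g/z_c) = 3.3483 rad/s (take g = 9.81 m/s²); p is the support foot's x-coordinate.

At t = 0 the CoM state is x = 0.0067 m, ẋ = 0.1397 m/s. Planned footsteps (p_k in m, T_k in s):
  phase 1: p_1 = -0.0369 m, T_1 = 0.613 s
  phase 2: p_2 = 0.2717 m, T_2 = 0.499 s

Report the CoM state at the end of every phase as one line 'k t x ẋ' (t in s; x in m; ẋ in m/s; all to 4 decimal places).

phase 1: p=-0.0369, T=0.613, ωT=2.052508, cosh=3.957910, sinh=3.829497; start (x,ẋ)=(0.006700, 0.139700) → end (x,ẋ)=(0.295442, 1.111972)
phase 2: p=0.2717, T=0.499, ωT=1.670802, cosh=2.752262, sinh=2.564166; start (x,ẋ)=(0.295442, 1.111972) → end (x,ẋ)=(1.188604, 3.264276)

1 0.6130 0.2954 1.1120
2 1.1120 1.1886 3.2643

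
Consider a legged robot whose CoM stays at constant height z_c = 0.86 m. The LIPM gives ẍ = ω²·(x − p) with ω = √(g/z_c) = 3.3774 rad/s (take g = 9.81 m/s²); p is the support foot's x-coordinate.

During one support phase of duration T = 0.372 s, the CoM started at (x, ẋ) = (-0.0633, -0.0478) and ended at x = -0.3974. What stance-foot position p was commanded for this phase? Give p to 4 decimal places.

ωT = 3.3774·0.372 = 1.256393; cosh(ωT) = 1.898703, sinh(ωT) = 1.614024
x(T) = p + (x₀−p)·cosh(ωT) + (ẋ₀/ω)·sinh(ωT) ⇒ p·(1 − cosh) = x(T) − x₀·cosh − (ẋ₀/ω)·sinh
numerator   = -0.3974 − (-0.0633)·1.898703 − (-0.0478/3.3774)·1.614024 = -0.254369
denominator = 1 − 1.898703 = -0.898703
p = -0.254369 / -0.898703 = 0.2830

p = 0.2830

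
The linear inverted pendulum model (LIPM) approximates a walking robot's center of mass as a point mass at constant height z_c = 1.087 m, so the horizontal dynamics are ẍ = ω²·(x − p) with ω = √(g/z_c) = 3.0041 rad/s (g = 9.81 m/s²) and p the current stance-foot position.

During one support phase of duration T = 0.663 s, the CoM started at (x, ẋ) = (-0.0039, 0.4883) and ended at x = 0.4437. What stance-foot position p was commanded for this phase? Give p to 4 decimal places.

p = 0.0462

ωT = 3.0041·0.663 = 1.991718; cosh(ωT) = 3.732288, sinh(ωT) = 3.595827
x(T) = p + (x₀−p)·cosh(ωT) + (ẋ₀/ω)·sinh(ωT) ⇒ p·(1 − cosh) = x(T) − x₀·cosh − (ẋ₀/ω)·sinh
numerator   = 0.4437 − (-0.0039)·3.732288 − (0.4883/3.0041)·3.595827 = -0.126226
denominator = 1 − 3.732288 = -2.732288
p = -0.126226 / -2.732288 = 0.0462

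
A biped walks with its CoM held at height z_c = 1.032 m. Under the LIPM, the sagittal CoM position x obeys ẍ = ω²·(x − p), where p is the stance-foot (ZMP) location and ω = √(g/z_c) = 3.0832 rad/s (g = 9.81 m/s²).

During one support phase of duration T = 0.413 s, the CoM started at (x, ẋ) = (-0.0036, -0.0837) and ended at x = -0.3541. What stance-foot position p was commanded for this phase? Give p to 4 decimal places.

ωT = 3.0832·0.413 = 1.273362; cosh(ωT) = 1.926366, sinh(ωT) = 1.646477
x(T) = p + (x₀−p)·cosh(ωT) + (ẋ₀/ω)·sinh(ωT) ⇒ p·(1 − cosh) = x(T) − x₀·cosh − (ẋ₀/ω)·sinh
numerator   = -0.3541 − (-0.0036)·1.926366 − (-0.0837/3.0832)·1.646477 = -0.302468
denominator = 1 − 1.926366 = -0.926366
p = -0.302468 / -0.926366 = 0.3265

p = 0.3265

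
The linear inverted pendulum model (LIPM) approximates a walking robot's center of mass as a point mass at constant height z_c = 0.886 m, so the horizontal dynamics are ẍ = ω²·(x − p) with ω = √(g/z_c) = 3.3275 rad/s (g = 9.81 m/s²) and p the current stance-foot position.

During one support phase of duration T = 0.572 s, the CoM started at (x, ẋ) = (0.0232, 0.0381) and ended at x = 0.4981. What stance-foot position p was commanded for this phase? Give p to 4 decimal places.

p = -0.1569

ωT = 3.3275·0.572 = 1.903330; cosh(ωT) = 3.428633, sinh(ωT) = 3.279562
x(T) = p + (x₀−p)·cosh(ωT) + (ẋ₀/ω)·sinh(ωT) ⇒ p·(1 − cosh) = x(T) − x₀·cosh − (ẋ₀/ω)·sinh
numerator   = 0.4981 − (0.0232)·3.428633 − (0.0381/3.3275)·3.279562 = 0.381005
denominator = 1 − 3.428633 = -2.428633
p = 0.381005 / -2.428633 = -0.1569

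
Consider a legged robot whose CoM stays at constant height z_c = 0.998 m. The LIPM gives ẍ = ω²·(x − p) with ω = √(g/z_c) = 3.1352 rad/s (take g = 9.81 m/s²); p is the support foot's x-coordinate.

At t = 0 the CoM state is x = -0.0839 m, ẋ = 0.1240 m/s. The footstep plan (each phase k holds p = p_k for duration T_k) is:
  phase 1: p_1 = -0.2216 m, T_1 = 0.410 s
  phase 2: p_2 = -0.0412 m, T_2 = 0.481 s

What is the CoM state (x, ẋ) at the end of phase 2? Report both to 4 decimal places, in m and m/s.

phase 1: p=-0.2216, T=0.410, ωT=1.285432, cosh=1.946380, sinh=1.669849; start (x,ẋ)=(-0.083900, 0.124000) → end (x,ẋ)=(0.112461, 0.962254)
phase 2: p=-0.0412, T=0.481, ωT=1.508031, cosh=2.369586, sinh=2.148241; start (x,ẋ)=(0.112461, 0.962254) → end (x,ẋ)=(0.982249, 3.315073)

x = 0.9822, ẋ = 3.3151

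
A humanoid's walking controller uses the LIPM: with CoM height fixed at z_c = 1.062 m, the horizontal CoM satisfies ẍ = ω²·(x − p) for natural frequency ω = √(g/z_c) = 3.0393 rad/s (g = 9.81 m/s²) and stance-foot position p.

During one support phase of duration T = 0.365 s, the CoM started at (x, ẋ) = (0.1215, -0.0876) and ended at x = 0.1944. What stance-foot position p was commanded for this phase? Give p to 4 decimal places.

p = -0.0427

ωT = 3.0393·0.365 = 1.109344; cosh(ωT) = 1.681073, sinh(ωT) = 1.351297
x(T) = p + (x₀−p)·cosh(ωT) + (ẋ₀/ω)·sinh(ωT) ⇒ p·(1 − cosh) = x(T) − x₀·cosh − (ẋ₀/ω)·sinh
numerator   = 0.1944 − (0.1215)·1.681073 − (-0.0876/3.0393)·1.351297 = 0.029097
denominator = 1 − 1.681073 = -0.681073
p = 0.029097 / -0.681073 = -0.0427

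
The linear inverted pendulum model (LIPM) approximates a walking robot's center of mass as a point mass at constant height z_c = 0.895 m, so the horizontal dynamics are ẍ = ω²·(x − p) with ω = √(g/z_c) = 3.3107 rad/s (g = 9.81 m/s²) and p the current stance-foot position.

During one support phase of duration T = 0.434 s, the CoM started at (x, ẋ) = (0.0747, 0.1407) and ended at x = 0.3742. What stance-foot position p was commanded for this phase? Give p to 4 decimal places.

ωT = 3.3107·0.434 = 1.436844; cosh(ωT) = 2.222536, sinh(ωT) = 1.984859
x(T) = p + (x₀−p)·cosh(ωT) + (ẋ₀/ω)·sinh(ωT) ⇒ p·(1 − cosh) = x(T) − x₀·cosh − (ẋ₀/ω)·sinh
numerator   = 0.3742 − (0.0747)·2.222536 − (0.1407/3.3107)·1.984859 = 0.123823
denominator = 1 − 2.222536 = -1.222536
p = 0.123823 / -1.222536 = -0.1013

p = -0.1013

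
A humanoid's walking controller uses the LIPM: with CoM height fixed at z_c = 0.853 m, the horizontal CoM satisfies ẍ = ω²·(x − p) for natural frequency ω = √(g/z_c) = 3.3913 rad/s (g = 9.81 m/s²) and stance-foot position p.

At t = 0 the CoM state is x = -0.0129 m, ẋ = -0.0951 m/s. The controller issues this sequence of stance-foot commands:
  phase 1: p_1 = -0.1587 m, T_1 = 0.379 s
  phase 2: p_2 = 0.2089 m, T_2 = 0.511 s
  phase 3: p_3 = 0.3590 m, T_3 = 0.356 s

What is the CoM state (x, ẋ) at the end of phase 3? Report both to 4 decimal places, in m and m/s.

phase 1: p=-0.1587, T=0.379, ωT=1.285303, cosh=1.946165, sinh=1.669598; start (x,ẋ)=(-0.012900, -0.095100) → end (x,ẋ)=(0.078231, 0.640455)
phase 2: p=0.2089, T=0.511, ωT=1.732954, cosh=2.917052, sinh=2.740291; start (x,ẋ)=(0.078231, 0.640455) → end (x,ẋ)=(0.345243, 0.653917)
phase 3: p=0.3590, T=0.356, ωT=1.207303, cosh=1.821727, sinh=1.522725; start (x,ẋ)=(0.345243, 0.653917) → end (x,ẋ)=(0.627553, 1.120218)

x = 0.6276, ẋ = 1.1202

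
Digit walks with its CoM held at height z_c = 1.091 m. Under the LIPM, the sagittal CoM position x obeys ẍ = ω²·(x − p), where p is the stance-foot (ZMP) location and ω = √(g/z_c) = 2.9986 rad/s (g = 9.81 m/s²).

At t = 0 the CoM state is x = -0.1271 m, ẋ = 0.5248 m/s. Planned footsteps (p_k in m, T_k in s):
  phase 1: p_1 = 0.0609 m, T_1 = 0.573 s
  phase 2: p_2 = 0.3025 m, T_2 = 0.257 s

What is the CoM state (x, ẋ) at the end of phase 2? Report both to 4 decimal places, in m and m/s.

phase 1: p=0.0609, T=0.573, ωT=1.718198, cosh=2.876931, sinh=2.697542; start (x,ẋ)=(-0.127100, 0.524800) → end (x,ẋ)=(-0.007853, -0.010890)
phase 2: p=0.3025, T=0.257, ωT=0.770640, cosh=1.311933, sinh=0.849216; start (x,ẋ)=(-0.007853, -0.010890) → end (x,ẋ)=(-0.107746, -0.804588)

x = -0.1077, ẋ = -0.8046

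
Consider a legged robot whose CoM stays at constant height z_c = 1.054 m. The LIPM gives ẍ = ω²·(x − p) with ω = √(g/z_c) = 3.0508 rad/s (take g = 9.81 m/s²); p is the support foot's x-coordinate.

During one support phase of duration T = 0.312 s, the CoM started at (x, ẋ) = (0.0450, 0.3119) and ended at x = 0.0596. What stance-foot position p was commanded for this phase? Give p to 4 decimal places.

ωT = 3.0508·0.312 = 0.951850; cosh(ωT) = 1.488261, sinh(ωT) = 1.102235
x(T) = p + (x₀−p)·cosh(ωT) + (ẋ₀/ω)·sinh(ωT) ⇒ p·(1 − cosh) = x(T) − x₀·cosh − (ẋ₀/ω)·sinh
numerator   = 0.0596 − (0.0450)·1.488261 − (0.3119/3.0508)·1.102235 = -0.120059
denominator = 1 − 1.488261 = -0.488261
p = -0.120059 / -0.488261 = 0.2459

p = 0.2459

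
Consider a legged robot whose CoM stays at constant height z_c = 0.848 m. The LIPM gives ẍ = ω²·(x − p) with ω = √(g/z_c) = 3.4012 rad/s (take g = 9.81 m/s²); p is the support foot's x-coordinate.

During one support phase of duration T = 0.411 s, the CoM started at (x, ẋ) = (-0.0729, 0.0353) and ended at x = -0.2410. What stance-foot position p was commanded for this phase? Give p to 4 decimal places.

ωT = 3.4012·0.411 = 1.397893; cosh(ωT) = 2.146891, sinh(ωT) = 1.899774
x(T) = p + (x₀−p)·cosh(ωT) + (ẋ₀/ω)·sinh(ωT) ⇒ p·(1 − cosh) = x(T) − x₀·cosh − (ẋ₀/ω)·sinh
numerator   = -0.2410 − (-0.0729)·2.146891 − (0.0353/3.4012)·1.899774 = -0.104209
denominator = 1 − 2.146891 = -1.146891
p = -0.104209 / -1.146891 = 0.0909

p = 0.0909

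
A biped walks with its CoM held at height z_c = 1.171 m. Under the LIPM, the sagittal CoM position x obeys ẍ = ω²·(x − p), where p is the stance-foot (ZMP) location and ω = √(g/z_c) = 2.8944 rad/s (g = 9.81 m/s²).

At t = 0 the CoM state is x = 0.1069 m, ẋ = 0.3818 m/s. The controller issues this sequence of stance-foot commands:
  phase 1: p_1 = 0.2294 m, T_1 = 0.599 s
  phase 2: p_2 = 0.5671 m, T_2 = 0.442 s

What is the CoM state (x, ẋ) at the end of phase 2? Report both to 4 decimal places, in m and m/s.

x = 0.0027, ẋ = -1.3254

phase 1: p=0.2294, T=0.599, ωT=1.733746, cosh=2.919221, sinh=2.742600; start (x,ẋ)=(0.106900, 0.381800) → end (x,ẋ)=(0.233571, 0.142132)
phase 2: p=0.5671, T=0.442, ωT=1.279325, cosh=1.936219, sinh=1.657993; start (x,ẋ)=(0.233571, 0.142132) → end (x,ẋ)=(0.002733, -1.325371)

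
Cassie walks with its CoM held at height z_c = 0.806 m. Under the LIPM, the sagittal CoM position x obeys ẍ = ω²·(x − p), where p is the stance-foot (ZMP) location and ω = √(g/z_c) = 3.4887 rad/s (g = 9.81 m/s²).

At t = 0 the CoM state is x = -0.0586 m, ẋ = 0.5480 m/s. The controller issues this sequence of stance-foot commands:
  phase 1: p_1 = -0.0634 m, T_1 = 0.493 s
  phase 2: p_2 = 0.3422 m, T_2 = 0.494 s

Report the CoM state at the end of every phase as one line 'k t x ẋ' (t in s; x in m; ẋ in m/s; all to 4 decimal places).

1 0.4930 0.3749 1.6244
2 0.9870 1.6999 5.0060

phase 1: p=-0.0634, T=0.493, ωT=1.719929, cosh=2.881606, sinh=2.702527; start (x,ẋ)=(-0.058600, 0.548000) → end (x,ẋ)=(0.374941, 1.624376)
phase 2: p=0.3422, T=0.494, ωT=1.723418, cosh=2.891052, sinh=2.712596; start (x,ẋ)=(0.374941, 1.624376) → end (x,ẋ)=(1.699869, 5.005994)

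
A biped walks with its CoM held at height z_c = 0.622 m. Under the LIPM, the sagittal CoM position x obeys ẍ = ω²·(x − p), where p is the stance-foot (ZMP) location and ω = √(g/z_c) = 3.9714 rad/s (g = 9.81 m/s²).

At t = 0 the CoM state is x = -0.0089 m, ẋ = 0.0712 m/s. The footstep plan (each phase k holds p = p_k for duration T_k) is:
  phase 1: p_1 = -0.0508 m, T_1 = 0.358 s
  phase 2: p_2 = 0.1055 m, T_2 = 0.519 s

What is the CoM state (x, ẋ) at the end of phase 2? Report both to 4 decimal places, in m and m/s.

x = 0.4559, ẋ = 1.4676

phase 1: p=-0.0508, T=0.358, ωT=1.421761, cosh=2.192851, sinh=1.951562; start (x,ẋ)=(-0.008900, 0.071200) → end (x,ẋ)=(0.076068, 0.480874)
phase 2: p=0.1055, T=0.519, ωT=2.061157, cosh=3.991178, sinh=3.863872; start (x,ẋ)=(0.076068, 0.480874) → end (x,ẋ)=(0.455888, 1.467628)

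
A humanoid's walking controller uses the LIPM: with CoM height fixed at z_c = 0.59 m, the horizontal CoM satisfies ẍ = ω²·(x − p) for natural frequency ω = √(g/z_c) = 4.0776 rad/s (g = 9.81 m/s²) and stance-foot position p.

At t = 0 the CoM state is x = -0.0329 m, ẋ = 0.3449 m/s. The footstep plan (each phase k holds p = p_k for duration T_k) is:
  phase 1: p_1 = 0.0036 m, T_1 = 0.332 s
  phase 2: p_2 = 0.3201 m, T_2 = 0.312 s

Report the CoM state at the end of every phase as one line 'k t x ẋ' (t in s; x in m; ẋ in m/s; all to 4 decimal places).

1 0.3320 0.0811 0.4433
2 0.6440 0.0388 -0.7495

phase 1: p=0.0036, T=0.332, ωT=1.353763, cosh=2.065118, sinh=1.806851; start (x,ẋ)=(-0.032900, 0.344900) → end (x,ẋ)=(0.081054, 0.443341)
phase 2: p=0.3201, T=0.312, ωT=1.272211, cosh=1.924473, sinh=1.644262; start (x,ẋ)=(0.081054, 0.443341) → end (x,ẋ)=(0.038836, -0.749520)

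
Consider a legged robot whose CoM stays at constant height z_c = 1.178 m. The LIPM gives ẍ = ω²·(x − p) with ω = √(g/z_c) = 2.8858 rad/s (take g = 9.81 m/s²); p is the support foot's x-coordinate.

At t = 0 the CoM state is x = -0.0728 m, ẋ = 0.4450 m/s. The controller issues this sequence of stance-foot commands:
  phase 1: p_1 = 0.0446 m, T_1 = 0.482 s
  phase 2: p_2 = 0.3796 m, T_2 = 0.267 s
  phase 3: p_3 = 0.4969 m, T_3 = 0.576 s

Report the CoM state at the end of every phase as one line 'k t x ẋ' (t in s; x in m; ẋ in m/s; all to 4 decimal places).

phase 1: p=0.0446, T=0.482, ωT=1.390956, cosh=2.133763, sinh=1.884926; start (x,ẋ)=(-0.072800, 0.445000) → end (x,ẋ)=(0.084758, 0.310925)
phase 2: p=0.3796, T=0.267, ωT=0.770509, cosh=1.311821, sinh=0.849044; start (x,ẋ)=(0.084758, 0.310925) → end (x,ẋ)=(0.084299, -0.314535)
phase 3: p=0.4969, T=0.576, ωT=1.662221, cosh=2.730360, sinh=2.540643; start (x,ẋ)=(0.084299, -0.314535) → end (x,ẋ)=(-0.906565, -3.883899)

1 0.4820 0.0848 0.3109
2 0.7490 0.0843 -0.3145
3 1.3250 -0.9066 -3.8839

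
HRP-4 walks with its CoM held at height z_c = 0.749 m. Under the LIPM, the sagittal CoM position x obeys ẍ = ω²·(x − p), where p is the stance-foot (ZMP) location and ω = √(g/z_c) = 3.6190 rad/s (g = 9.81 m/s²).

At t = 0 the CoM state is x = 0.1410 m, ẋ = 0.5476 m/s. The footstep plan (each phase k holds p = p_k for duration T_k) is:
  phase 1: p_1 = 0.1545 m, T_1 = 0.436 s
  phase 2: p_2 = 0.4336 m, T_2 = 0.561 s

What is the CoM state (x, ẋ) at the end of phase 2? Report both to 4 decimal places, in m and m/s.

phase 1: p=0.1545, T=0.436, ωT=1.577884, cosh=2.525552, sinh=2.319141; start (x,ẋ)=(0.141000, 0.547600) → end (x,ẋ)=(0.471320, 1.269687)
phase 2: p=0.4336, T=0.561, ωT=2.030259, cosh=3.873680, sinh=3.742379; start (x,ẋ)=(0.471320, 1.269687) → end (x,ẋ)=(1.892689, 5.429232)

x = 1.8927, ẋ = 5.4292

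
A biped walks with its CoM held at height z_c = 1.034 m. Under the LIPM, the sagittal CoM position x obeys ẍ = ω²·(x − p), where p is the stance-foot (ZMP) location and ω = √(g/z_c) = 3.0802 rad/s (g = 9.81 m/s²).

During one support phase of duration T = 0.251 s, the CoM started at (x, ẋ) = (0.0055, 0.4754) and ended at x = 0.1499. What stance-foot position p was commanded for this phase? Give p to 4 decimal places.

ωT = 3.0802·0.251 = 0.773130; cosh(ωT) = 1.314052, sinh(ωT) = 0.852486
x(T) = p + (x₀−p)·cosh(ωT) + (ẋ₀/ω)·sinh(ωT) ⇒ p·(1 − cosh) = x(T) − x₀·cosh − (ẋ₀/ω)·sinh
numerator   = 0.1499 − (0.0055)·1.314052 − (0.4754/3.0802)·0.852486 = 0.011100
denominator = 1 − 1.314052 = -0.314052
p = 0.011100 / -0.314052 = -0.0353

p = -0.0353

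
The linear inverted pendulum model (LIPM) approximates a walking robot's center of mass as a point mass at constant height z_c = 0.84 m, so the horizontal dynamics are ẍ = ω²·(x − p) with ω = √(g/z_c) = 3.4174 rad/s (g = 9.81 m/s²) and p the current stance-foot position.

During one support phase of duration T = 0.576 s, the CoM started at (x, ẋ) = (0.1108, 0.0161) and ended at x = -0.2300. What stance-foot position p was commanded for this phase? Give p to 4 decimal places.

p = 0.2457

ωT = 3.4174·0.576 = 1.968422; cosh(ωT) = 3.649525, sinh(ωT) = 3.509848
x(T) = p + (x₀−p)·cosh(ωT) + (ẋ₀/ω)·sinh(ωT) ⇒ p·(1 − cosh) = x(T) − x₀·cosh − (ẋ₀/ω)·sinh
numerator   = -0.2300 − (0.1108)·3.649525 − (0.0161/3.4174)·3.509848 = -0.650903
denominator = 1 − 3.649525 = -2.649525
p = -0.650903 / -2.649525 = 0.2457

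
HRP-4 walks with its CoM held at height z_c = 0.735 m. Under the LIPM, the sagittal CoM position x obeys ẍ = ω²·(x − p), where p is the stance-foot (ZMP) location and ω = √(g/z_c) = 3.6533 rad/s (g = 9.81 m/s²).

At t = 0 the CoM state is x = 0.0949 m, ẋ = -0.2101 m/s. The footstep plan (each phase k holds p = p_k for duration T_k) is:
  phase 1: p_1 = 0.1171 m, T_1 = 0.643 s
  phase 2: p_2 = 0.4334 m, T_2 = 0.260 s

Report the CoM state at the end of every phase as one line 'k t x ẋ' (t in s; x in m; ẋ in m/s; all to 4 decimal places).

1 0.6430 -0.2987 -1.5315
2 0.9030 -1.1154 -5.2161

phase 1: p=0.1171, T=0.643, ωT=2.349072, cosh=5.285650, sinh=5.190192; start (x,ẋ)=(0.094900, -0.210100) → end (x,ẋ)=(-0.298728, -1.531457)
phase 2: p=0.4334, T=0.260, ωT=0.949858, cosh=1.486069, sinh=1.099273; start (x,ẋ)=(-0.298728, -1.531457) → end (x,ẋ)=(-1.115406, -5.216057)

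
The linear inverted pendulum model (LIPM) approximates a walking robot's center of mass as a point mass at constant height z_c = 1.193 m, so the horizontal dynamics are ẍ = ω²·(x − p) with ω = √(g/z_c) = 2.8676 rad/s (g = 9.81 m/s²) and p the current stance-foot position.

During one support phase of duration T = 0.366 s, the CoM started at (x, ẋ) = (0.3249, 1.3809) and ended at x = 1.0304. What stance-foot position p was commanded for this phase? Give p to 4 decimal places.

ωT = 2.8676·0.366 = 1.049542; cosh(ωT) = 1.603220, sinh(ωT) = 1.253122
x(T) = p + (x₀−p)·cosh(ωT) + (ẋ₀/ω)·sinh(ωT) ⇒ p·(1 − cosh) = x(T) − x₀·cosh − (ẋ₀/ω)·sinh
numerator   = 1.0304 − (0.3249)·1.603220 − (1.3809/2.8676)·1.253122 = -0.093930
denominator = 1 − 1.603220 = -0.603220
p = -0.093930 / -0.603220 = 0.1557

p = 0.1557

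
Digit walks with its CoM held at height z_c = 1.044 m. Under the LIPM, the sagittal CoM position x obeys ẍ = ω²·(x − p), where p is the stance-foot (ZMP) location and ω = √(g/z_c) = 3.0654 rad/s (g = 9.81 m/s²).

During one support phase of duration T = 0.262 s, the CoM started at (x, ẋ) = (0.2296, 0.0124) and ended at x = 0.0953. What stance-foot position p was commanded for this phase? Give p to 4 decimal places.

p = 0.6349

ωT = 3.0654·0.262 = 0.803135; cosh(ωT) = 1.340226, sinh(ωT) = 0.892303
x(T) = p + (x₀−p)·cosh(ωT) + (ẋ₀/ω)·sinh(ωT) ⇒ p·(1 − cosh) = x(T) − x₀·cosh − (ẋ₀/ω)·sinh
numerator   = 0.0953 − (0.2296)·1.340226 − (0.0124/3.0654)·0.892303 = -0.216025
denominator = 1 − 1.340226 = -0.340226
p = -0.216025 / -0.340226 = 0.6349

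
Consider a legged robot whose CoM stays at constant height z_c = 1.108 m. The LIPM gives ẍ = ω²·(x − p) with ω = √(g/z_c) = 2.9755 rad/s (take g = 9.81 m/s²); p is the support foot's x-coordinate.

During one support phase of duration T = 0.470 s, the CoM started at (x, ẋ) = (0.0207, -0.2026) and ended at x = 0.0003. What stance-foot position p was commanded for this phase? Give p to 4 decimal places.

p = -0.0743

ωT = 2.9755·0.470 = 1.398485; cosh(ωT) = 2.148016, sinh(ωT) = 1.901045
x(T) = p + (x₀−p)·cosh(ωT) + (ẋ₀/ω)·sinh(ωT) ⇒ p·(1 − cosh) = x(T) − x₀·cosh − (ẋ₀/ω)·sinh
numerator   = 0.0003 − (0.0207)·2.148016 − (-0.2026/2.9755)·1.901045 = 0.085277
denominator = 1 − 2.148016 = -1.148016
p = 0.085277 / -1.148016 = -0.0743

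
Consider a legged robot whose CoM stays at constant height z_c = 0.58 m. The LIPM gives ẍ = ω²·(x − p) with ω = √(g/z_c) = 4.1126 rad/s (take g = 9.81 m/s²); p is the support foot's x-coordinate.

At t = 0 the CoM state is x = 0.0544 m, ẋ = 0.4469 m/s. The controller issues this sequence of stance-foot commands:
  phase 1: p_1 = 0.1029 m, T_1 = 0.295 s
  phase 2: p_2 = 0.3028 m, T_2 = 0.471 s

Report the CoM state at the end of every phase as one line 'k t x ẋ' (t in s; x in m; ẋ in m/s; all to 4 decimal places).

1 0.2950 0.1808 0.5123
2 0.7660 0.2938 0.1090

phase 1: p=0.1029, T=0.295, ωT=1.213217, cosh=1.830765, sinh=1.533525; start (x,ẋ)=(0.054400, 0.446900) → end (x,ẋ)=(0.180750, 0.512290)
phase 2: p=0.3028, T=0.471, ωT=1.937035, cosh=3.541138, sinh=3.397008; start (x,ẋ)=(0.180750, 0.512290) → end (x,ẋ)=(0.293756, 0.108987)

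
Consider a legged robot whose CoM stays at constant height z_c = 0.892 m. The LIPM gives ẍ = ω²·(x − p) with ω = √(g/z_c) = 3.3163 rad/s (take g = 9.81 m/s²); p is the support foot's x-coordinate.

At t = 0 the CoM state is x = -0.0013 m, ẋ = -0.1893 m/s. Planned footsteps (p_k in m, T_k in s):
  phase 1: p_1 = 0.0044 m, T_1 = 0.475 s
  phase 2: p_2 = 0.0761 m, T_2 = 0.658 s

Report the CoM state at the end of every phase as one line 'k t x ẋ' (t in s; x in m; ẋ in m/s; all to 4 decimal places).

phase 1: p=0.0044, T=0.475, ωT=1.575242, cosh=2.519435, sinh=2.312478; start (x,ẋ)=(-0.001300, -0.189300) → end (x,ẋ)=(-0.141961, -0.520642)
phase 2: p=0.0761, T=0.658, ωT=2.182125, cosh=4.488965, sinh=4.376163; start (x,ẋ)=(-0.141961, -0.520642) → end (x,ẋ)=(-1.589802, -5.501788)

1 0.4750 -0.1420 -0.5206
2 1.1330 -1.5898 -5.5018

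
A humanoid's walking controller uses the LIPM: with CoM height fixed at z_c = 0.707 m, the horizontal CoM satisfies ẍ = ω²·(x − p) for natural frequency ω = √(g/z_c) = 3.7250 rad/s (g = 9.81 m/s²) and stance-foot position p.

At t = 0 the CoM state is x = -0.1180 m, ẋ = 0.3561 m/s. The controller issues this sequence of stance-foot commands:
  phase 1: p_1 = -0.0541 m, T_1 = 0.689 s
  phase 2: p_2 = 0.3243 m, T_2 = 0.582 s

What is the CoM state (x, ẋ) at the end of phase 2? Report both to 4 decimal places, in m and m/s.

phase 1: p=-0.0541, T=0.689, ωT=2.566525, cosh=6.548651, sinh=6.471849; start (x,ẋ)=(-0.118000, 0.356100) → end (x,ẋ)=(0.146133, 0.791497)
phase 2: p=0.3243, T=0.582, ωT=2.167950, cosh=4.427380, sinh=4.312968; start (x,ẋ)=(0.146133, 0.791497) → end (x,ẋ)=(0.451915, 0.641853)

x = 0.4519, ẋ = 0.6419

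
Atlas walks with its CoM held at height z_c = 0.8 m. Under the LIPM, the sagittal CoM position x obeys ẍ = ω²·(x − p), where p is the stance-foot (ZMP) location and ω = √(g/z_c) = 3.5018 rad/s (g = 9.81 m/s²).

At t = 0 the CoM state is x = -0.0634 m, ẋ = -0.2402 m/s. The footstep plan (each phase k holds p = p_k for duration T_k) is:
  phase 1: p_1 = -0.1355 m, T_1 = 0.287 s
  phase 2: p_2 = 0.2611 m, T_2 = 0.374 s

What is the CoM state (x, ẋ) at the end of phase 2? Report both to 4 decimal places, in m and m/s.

x = -0.5024, ẋ = -2.3475

phase 1: p=-0.1355, T=0.287, ωT=1.005017, cosh=1.548996, sinh=1.182957; start (x,ẋ)=(-0.063400, -0.240200) → end (x,ẋ)=(-0.104960, -0.073396)
phase 2: p=0.2611, T=0.374, ωT=1.309673, cosh=1.987435, sinh=1.717527; start (x,ẋ)=(-0.104960, -0.073396) → end (x,ẋ)=(-0.502420, -2.347517)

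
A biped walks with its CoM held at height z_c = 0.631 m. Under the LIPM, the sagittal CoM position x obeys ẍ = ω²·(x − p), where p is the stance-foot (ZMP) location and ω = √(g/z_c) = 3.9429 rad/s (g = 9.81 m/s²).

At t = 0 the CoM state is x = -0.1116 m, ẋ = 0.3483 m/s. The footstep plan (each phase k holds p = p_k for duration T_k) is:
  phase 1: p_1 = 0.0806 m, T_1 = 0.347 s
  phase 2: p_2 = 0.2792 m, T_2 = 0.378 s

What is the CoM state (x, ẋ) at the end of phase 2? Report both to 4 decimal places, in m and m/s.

phase 1: p=0.0806, T=0.347, ωT=1.368186, cosh=2.091394, sinh=1.836826; start (x,ẋ)=(-0.111600, 0.348300) → end (x,ẋ)=(-0.159108, -0.663561)
phase 2: p=0.2792, T=0.378, ωT=1.490416, cosh=2.332111, sinh=2.106832; start (x,ẋ)=(-0.159108, -0.663561) → end (x,ẋ)=(-1.097547, -5.188534)

x = -1.0975, ẋ = -5.1885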